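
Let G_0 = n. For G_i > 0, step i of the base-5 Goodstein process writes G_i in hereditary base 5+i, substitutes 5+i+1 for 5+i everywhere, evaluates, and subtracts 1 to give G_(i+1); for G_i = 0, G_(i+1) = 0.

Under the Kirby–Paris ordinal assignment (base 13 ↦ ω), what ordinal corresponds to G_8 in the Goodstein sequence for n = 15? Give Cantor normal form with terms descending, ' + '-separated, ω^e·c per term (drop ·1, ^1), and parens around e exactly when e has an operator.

ω + 10

step 0: 15 = 3·5; sub 6 for 5: 3·6; = 18; G_1 = 18−1 = 17
step 1: 17 = 2·6 + 5; sub 7 for 6: 2·7 + 5; = 19; G_2 = 19−1 = 18
step 2: 18 = 2·7 + 4; sub 8 for 7: 2·8 + 4; = 20; G_3 = 20−1 = 19
step 3: 19 = 2·8 + 3; sub 9 for 8: 2·9 + 3; = 21; G_4 = 21−1 = 20
step 4: 20 = 2·9 + 2; sub 10 for 9: 2·10 + 2; = 22; G_5 = 22−1 = 21
step 5: 21 = 2·10 + 1; sub 11 for 10: 2·11 + 1; = 23; G_6 = 23−1 = 22
step 6: 22 = 2·11; sub 12 for 11: 2·12; = 24; G_7 = 24−1 = 23
step 7: 23 = 12 + 11; sub 13 for 12: 13 + 11; = 24; G_8 = 24−1 = 23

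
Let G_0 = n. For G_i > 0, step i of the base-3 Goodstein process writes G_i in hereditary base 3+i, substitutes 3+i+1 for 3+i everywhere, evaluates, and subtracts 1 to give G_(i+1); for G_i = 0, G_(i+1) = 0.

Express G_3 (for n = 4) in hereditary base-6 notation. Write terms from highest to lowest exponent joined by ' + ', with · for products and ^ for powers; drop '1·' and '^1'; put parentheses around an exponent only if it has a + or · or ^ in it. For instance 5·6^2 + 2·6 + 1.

3

base 3: 4 = 3 + 1; at 4: 4 + 1 = 5; next = 4
base 4: 4 = 4; at 5: 5 = 5; next = 4
base 5: 4 = 4; at 6: 4 = 4; next = 3
base 6: 3 = 3; at 7: 3 = 3; next = 2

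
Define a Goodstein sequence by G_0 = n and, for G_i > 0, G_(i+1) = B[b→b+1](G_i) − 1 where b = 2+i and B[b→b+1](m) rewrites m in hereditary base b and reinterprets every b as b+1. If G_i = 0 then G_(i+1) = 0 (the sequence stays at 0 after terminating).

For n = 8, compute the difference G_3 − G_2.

5757

G_0=8  [base 2] 2^(2 + 1)  →[2↦3]→  3^(3 + 1) = 81  −1 ⇒ G_1=80
G_1=80  [base 3] 2·3^3 + 2·3^2 + 2·3 + 2  →[3↦4]→  2·4^4 + 2·4^2 + 2·4 + 2 = 554  −1 ⇒ G_2=553
G_2=553  [base 4] 2·4^4 + 2·4^2 + 2·4 + 1  →[4↦5]→  2·5^5 + 2·5^2 + 2·5 + 1 = 6311  −1 ⇒ G_3=6310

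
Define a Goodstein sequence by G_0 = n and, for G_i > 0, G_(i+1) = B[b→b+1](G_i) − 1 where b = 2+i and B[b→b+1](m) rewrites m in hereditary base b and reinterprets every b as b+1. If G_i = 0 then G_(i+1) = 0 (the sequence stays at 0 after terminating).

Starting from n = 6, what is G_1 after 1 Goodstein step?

29

step 0: 6 = 2^2 + 2; sub 3 for 2: 3^3 + 3; = 30; G_1 = 30−1 = 29
step 1: 29 = 3^3 + 2; sub 4 for 3: 4^4 + 2; = 258; G_2 = 258−1 = 257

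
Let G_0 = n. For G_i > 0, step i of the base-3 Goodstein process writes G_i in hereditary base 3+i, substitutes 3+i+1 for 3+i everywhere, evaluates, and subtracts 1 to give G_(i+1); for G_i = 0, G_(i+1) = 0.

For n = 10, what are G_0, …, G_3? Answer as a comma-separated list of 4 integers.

10, 16, 24, 27

10 —HB3→ 3^2 + 1 —bump→ 4^2 + 1 = 17 —(−1)→ 16
16 —HB4→ 4^2 —bump→ 5^2 = 25 —(−1)→ 24
24 —HB5→ 4·5 + 4 —bump→ 4·6 + 4 = 28 —(−1)→ 27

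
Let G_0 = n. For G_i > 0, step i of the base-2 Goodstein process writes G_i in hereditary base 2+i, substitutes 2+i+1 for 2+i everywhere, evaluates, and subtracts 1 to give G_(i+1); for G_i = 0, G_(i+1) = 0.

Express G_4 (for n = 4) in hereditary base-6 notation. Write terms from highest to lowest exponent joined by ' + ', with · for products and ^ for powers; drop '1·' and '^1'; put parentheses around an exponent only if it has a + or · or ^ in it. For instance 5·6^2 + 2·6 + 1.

2·6^2 + 6 + 5

(0) 4|_2 = 2^2 ↦ 3^3|_3 = 27 ⇒ 26
(1) 26|_3 = 2·3^2 + 2·3 + 2 ↦ 2·4^2 + 2·4 + 2|_4 = 42 ⇒ 41
(2) 41|_4 = 2·4^2 + 2·4 + 1 ↦ 2·5^2 + 2·5 + 1|_5 = 61 ⇒ 60
(3) 60|_5 = 2·5^2 + 2·5 ↦ 2·6^2 + 2·6|_6 = 84 ⇒ 83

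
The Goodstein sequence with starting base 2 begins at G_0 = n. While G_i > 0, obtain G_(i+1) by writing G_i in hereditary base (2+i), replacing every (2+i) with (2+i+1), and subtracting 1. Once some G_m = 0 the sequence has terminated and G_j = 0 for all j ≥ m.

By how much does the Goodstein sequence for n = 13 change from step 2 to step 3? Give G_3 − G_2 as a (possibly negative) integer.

base 2: 13 = 2^(2 + 1) + 2^2 + 1; at 3: 3^(3 + 1) + 3^3 + 1 = 109; next = 108
base 3: 108 = 3^(3 + 1) + 3^3; at 4: 4^(4 + 1) + 4^4 = 1280; next = 1279
base 4: 1279 = 4^(4 + 1) + 3·4^3 + 3·4^2 + 3·4 + 3; at 5: 5^(5 + 1) + 3·5^3 + 3·5^2 + 3·5 + 3 = 16093; next = 16092

14813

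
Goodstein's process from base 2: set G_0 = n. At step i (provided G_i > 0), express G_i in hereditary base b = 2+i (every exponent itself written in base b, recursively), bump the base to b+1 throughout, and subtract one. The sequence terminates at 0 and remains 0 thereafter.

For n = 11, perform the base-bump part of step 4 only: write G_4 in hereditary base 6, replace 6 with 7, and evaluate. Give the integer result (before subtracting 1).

5764802

step 0: 11 = 2^(2 + 1) + 2 + 1; sub 3 for 2: 3^(3 + 1) + 3 + 1; = 85; G_1 = 85−1 = 84
step 1: 84 = 3^(3 + 1) + 3; sub 4 for 3: 4^(4 + 1) + 4; = 1028; G_2 = 1028−1 = 1027
step 2: 1027 = 4^(4 + 1) + 3; sub 5 for 4: 5^(5 + 1) + 3; = 15628; G_3 = 15628−1 = 15627
step 3: 15627 = 5^(5 + 1) + 2; sub 6 for 5: 6^(6 + 1) + 2; = 279938; G_4 = 279938−1 = 279937
step 4: 279937 = 6^(6 + 1) + 1; sub 7 for 6: 7^(7 + 1) + 1; = 5764802; G_5 = 5764802−1 = 5764801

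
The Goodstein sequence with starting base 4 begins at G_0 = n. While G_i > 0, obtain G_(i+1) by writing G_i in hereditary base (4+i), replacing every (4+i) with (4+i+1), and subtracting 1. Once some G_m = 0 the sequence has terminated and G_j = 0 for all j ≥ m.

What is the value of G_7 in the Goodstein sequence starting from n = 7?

G_0 = 7. HB_4(7) = 4 + 3. Bump = 8. G_1 = 7.
G_1 = 7. HB_5(7) = 5 + 2. Bump = 8. G_2 = 7.
G_2 = 7. HB_6(7) = 6 + 1. Bump = 8. G_3 = 7.
G_3 = 7. HB_7(7) = 7. Bump = 8. G_4 = 7.
G_4 = 7. HB_8(7) = 7. Bump = 7. G_5 = 6.
G_5 = 6. HB_9(6) = 6. Bump = 6. G_6 = 5.
G_6 = 5. HB_10(5) = 5. Bump = 5. G_7 = 4.

4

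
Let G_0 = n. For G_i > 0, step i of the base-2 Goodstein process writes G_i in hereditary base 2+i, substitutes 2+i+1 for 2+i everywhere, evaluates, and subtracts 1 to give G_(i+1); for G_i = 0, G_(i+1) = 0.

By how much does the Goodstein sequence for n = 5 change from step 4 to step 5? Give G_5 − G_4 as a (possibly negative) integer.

422

G_0 = 5. HB_2(5) = 2^2 + 1. Bump = 28. G_1 = 27.
G_1 = 27. HB_3(27) = 3^3. Bump = 256. G_2 = 255.
G_2 = 255. HB_4(255) = 3·4^3 + 3·4^2 + 3·4 + 3. Bump = 468. G_3 = 467.
G_3 = 467. HB_5(467) = 3·5^3 + 3·5^2 + 3·5 + 2. Bump = 776. G_4 = 775.
G_4 = 775. HB_6(775) = 3·6^3 + 3·6^2 + 3·6 + 1. Bump = 1198. G_5 = 1197.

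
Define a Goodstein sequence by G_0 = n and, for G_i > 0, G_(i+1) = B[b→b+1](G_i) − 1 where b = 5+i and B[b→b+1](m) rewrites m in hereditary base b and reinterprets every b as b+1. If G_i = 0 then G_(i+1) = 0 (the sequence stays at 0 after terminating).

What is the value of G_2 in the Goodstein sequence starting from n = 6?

G_0=6  [base 5] 5 + 1  →[5↦6]→  6 + 1 = 7  −1 ⇒ G_1=6
G_1=6  [base 6] 6  →[6↦7]→  7 = 7  −1 ⇒ G_2=6
G_2=6  [base 7] 6  →[7↦8]→  6 = 6  −1 ⇒ G_3=5

6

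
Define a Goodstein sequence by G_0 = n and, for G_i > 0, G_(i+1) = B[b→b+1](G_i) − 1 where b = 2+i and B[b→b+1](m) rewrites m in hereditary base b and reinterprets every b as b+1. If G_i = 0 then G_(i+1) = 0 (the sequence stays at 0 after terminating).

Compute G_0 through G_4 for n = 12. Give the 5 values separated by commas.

12, 107, 1065, 15685, 280019

base 2: 12 = 2^(2 + 1) + 2^2; at 3: 3^(3 + 1) + 3^3 = 108; next = 107
base 3: 107 = 3^(3 + 1) + 2·3^2 + 2·3 + 2; at 4: 4^(4 + 1) + 2·4^2 + 2·4 + 2 = 1066; next = 1065
base 4: 1065 = 4^(4 + 1) + 2·4^2 + 2·4 + 1; at 5: 5^(5 + 1) + 2·5^2 + 2·5 + 1 = 15686; next = 15685
base 5: 15685 = 5^(5 + 1) + 2·5^2 + 2·5; at 6: 6^(6 + 1) + 2·6^2 + 2·6 = 280020; next = 280019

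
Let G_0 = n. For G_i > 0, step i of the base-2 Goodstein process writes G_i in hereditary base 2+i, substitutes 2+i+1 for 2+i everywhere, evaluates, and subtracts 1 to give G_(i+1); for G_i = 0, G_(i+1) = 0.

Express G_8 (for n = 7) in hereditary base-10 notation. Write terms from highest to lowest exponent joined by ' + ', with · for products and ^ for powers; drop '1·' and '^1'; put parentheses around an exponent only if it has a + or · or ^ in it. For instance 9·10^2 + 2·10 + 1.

7 —HB2→ 2^2 + 2 + 1 —bump→ 3^3 + 3 + 1 = 31 —(−1)→ 30
30 —HB3→ 3^3 + 3 —bump→ 4^4 + 4 = 260 —(−1)→ 259
259 —HB4→ 4^4 + 3 —bump→ 5^5 + 3 = 3128 —(−1)→ 3127
3127 —HB5→ 5^5 + 2 —bump→ 6^6 + 2 = 46658 —(−1)→ 46657
46657 —HB6→ 6^6 + 1 —bump→ 7^7 + 1 = 823544 —(−1)→ 823543
823543 —HB7→ 7^7 —bump→ 8^8 = 16777216 —(−1)→ 16777215
16777215 —HB8→ 7·8^7 + 7·8^6 + 7·8^5 + 7·8^4 + 7·8^3 + 7·8^2 + 7·8 + 7 —bump→ 7·9^7 + 7·9^6 + 7·9^5 + 7·9^4 + 7·9^3 + 7·9^2 + 7·9 + 7 = 37665880 —(−1)→ 37665879
37665879 —HB9→ 7·9^7 + 7·9^6 + 7·9^5 + 7·9^4 + 7·9^3 + 7·9^2 + 7·9 + 6 —bump→ 7·10^7 + 7·10^6 + 7·10^5 + 7·10^4 + 7·10^3 + 7·10^2 + 7·10 + 6 = 77777776 —(−1)→ 77777775
77777775 —HB10→ 7·10^7 + 7·10^6 + 7·10^5 + 7·10^4 + 7·10^3 + 7·10^2 + 7·10 + 5 —bump→ 7·11^7 + 7·11^6 + 7·11^5 + 7·11^4 + 7·11^3 + 7·11^2 + 7·11 + 5 = 150051214 —(−1)→ 150051213

7·10^7 + 7·10^6 + 7·10^5 + 7·10^4 + 7·10^3 + 7·10^2 + 7·10 + 5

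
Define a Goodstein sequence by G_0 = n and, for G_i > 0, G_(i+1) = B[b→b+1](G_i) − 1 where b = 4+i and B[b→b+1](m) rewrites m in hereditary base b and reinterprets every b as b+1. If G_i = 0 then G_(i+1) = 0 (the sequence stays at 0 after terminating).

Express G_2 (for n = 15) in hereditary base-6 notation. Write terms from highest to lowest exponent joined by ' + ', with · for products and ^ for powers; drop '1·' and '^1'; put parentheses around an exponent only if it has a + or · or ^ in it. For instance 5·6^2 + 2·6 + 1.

3·6 + 1

i=0: 15 = 3·4 + 3 (b=4); 4→5: 3·5 + 3 = 18; 18−1 = 17
i=1: 17 = 3·5 + 2 (b=5); 5→6: 3·6 + 2 = 20; 20−1 = 19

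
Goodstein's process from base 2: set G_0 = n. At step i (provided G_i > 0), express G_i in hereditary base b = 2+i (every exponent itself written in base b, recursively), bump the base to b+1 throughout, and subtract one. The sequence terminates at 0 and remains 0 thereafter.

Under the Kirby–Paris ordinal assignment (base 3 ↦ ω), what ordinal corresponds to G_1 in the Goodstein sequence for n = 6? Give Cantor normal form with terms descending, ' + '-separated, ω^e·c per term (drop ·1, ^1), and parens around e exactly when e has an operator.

ω^ω + 2

step 0: 6 = 2^2 + 2; sub 3 for 2: 3^3 + 3; = 30; G_1 = 30−1 = 29
step 1: 29 = 3^3 + 2; sub 4 for 3: 4^4 + 2; = 258; G_2 = 258−1 = 257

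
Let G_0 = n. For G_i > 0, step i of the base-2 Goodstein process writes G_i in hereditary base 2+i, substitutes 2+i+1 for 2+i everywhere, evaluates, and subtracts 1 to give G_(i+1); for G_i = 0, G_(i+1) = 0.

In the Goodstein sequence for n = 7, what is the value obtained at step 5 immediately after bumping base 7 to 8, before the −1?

16777216

(0) 7|_2 = 2^2 + 2 + 1 ↦ 3^3 + 3 + 1|_3 = 31 ⇒ 30
(1) 30|_3 = 3^3 + 3 ↦ 4^4 + 4|_4 = 260 ⇒ 259
(2) 259|_4 = 4^4 + 3 ↦ 5^5 + 3|_5 = 3128 ⇒ 3127
(3) 3127|_5 = 5^5 + 2 ↦ 6^6 + 2|_6 = 46658 ⇒ 46657
(4) 46657|_6 = 6^6 + 1 ↦ 7^7 + 1|_7 = 823544 ⇒ 823543
(5) 823543|_7 = 7^7 ↦ 8^8|_8 = 16777216 ⇒ 16777215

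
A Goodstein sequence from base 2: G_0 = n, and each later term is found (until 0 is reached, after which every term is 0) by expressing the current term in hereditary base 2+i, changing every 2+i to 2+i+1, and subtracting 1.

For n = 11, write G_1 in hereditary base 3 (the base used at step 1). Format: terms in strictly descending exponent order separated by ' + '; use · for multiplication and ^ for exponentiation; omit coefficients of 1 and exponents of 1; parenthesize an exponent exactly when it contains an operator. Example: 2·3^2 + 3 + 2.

base 2: 11 = 2^(2 + 1) + 2 + 1; at 3: 3^(3 + 1) + 3 + 1 = 85; next = 84
base 3: 84 = 3^(3 + 1) + 3; at 4: 4^(4 + 1) + 4 = 1028; next = 1027

3^(3 + 1) + 3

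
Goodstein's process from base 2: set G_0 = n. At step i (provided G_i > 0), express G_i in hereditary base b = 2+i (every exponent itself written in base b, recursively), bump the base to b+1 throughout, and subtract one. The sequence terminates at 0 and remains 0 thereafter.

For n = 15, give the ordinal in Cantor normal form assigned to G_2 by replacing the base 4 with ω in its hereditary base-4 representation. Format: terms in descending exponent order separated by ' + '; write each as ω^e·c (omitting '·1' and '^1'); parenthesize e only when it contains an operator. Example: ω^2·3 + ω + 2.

ω^(ω + 1) + ω^ω + 3

G_0 = 15. HB_2(15) = 2^(2 + 1) + 2^2 + 2 + 1. Bump = 112. G_1 = 111.
G_1 = 111. HB_3(111) = 3^(3 + 1) + 3^3 + 3. Bump = 1284. G_2 = 1283.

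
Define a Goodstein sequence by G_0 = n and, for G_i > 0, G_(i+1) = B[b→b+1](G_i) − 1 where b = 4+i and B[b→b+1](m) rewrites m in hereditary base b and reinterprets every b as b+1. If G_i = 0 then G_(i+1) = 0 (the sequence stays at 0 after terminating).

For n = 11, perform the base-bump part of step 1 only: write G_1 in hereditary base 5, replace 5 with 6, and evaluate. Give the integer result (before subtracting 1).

(0) 11|_4 = 2·4 + 3 ↦ 2·5 + 3|_5 = 13 ⇒ 12
(1) 12|_5 = 2·5 + 2 ↦ 2·6 + 2|_6 = 14 ⇒ 13

14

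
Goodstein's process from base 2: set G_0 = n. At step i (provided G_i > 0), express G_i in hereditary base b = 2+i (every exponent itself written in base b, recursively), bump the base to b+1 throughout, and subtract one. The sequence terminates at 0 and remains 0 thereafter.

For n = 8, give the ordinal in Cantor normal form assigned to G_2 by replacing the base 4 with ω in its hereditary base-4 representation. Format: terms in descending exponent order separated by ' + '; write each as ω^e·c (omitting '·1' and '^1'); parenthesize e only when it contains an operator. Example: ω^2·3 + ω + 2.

G_0 = 8. HB_2(8) = 2^(2 + 1). Bump = 81. G_1 = 80.
G_1 = 80. HB_3(80) = 2·3^3 + 2·3^2 + 2·3 + 2. Bump = 554. G_2 = 553.
G_2 = 553. HB_4(553) = 2·4^4 + 2·4^2 + 2·4 + 1. Bump = 6311. G_3 = 6310.

ω^ω·2 + ω^2·2 + ω·2 + 1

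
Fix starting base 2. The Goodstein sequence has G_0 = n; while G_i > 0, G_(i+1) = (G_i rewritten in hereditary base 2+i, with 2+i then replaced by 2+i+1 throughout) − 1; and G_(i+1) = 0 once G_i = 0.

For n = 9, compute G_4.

9 —HB2→ 2^(2 + 1) + 1 —bump→ 3^(3 + 1) + 1 = 82 —(−1)→ 81
81 —HB3→ 3^(3 + 1) —bump→ 4^(4 + 1) = 1024 —(−1)→ 1023
1023 —HB4→ 3·4^4 + 3·4^3 + 3·4^2 + 3·4 + 3 —bump→ 3·5^5 + 3·5^3 + 3·5^2 + 3·5 + 3 = 9843 —(−1)→ 9842
9842 —HB5→ 3·5^5 + 3·5^3 + 3·5^2 + 3·5 + 2 —bump→ 3·6^6 + 3·6^3 + 3·6^2 + 3·6 + 2 = 140744 —(−1)→ 140743
140743 —HB6→ 3·6^6 + 3·6^3 + 3·6^2 + 3·6 + 1 —bump→ 3·7^7 + 3·7^3 + 3·7^2 + 3·7 + 1 = 2471827 —(−1)→ 2471826

140743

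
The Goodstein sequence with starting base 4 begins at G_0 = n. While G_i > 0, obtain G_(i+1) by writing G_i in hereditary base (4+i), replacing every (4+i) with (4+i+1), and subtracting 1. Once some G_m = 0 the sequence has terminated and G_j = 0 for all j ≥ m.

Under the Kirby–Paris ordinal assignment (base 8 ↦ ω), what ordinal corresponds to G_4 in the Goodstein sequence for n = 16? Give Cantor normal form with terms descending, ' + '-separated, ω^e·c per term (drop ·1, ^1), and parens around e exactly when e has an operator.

ω·4 + 1

step 0: 16 = 4^2; sub 5 for 4: 5^2; = 25; G_1 = 25−1 = 24
step 1: 24 = 4·5 + 4; sub 6 for 5: 4·6 + 4; = 28; G_2 = 28−1 = 27
step 2: 27 = 4·6 + 3; sub 7 for 6: 4·7 + 3; = 31; G_3 = 31−1 = 30
step 3: 30 = 4·7 + 2; sub 8 for 7: 4·8 + 2; = 34; G_4 = 34−1 = 33
step 4: 33 = 4·8 + 1; sub 9 for 8: 4·9 + 1; = 37; G_5 = 37−1 = 36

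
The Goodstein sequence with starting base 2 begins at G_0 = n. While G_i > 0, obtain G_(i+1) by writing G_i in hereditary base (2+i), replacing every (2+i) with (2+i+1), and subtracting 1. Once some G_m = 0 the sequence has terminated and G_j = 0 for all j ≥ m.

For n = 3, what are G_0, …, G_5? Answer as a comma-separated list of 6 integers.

3, 3, 3, 2, 1, 0

3 —HB2→ 2 + 1 —bump→ 3 + 1 = 4 —(−1)→ 3
3 —HB3→ 3 —bump→ 4 = 4 —(−1)→ 3
3 —HB4→ 3 —bump→ 3 = 3 —(−1)→ 2
2 —HB5→ 2 —bump→ 2 = 2 —(−1)→ 1
1 —HB6→ 1 —bump→ 1 = 1 —(−1)→ 0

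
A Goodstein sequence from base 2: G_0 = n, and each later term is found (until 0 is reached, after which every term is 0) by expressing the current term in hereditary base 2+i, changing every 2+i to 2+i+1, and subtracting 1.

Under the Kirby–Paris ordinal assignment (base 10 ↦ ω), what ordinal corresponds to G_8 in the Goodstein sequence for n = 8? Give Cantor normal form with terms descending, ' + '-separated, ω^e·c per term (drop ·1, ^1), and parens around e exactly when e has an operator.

ω^ω·2 + ω^2·2 + ω + 1

8 —HB2→ 2^(2 + 1) —bump→ 3^(3 + 1) = 81 —(−1)→ 80
80 —HB3→ 2·3^3 + 2·3^2 + 2·3 + 2 —bump→ 2·4^4 + 2·4^2 + 2·4 + 2 = 554 —(−1)→ 553
553 —HB4→ 2·4^4 + 2·4^2 + 2·4 + 1 —bump→ 2·5^5 + 2·5^2 + 2·5 + 1 = 6311 —(−1)→ 6310
6310 —HB5→ 2·5^5 + 2·5^2 + 2·5 —bump→ 2·6^6 + 2·6^2 + 2·6 = 93396 —(−1)→ 93395
93395 —HB6→ 2·6^6 + 2·6^2 + 6 + 5 —bump→ 2·7^7 + 2·7^2 + 7 + 5 = 1647196 —(−1)→ 1647195
1647195 —HB7→ 2·7^7 + 2·7^2 + 7 + 4 —bump→ 2·8^8 + 2·8^2 + 8 + 4 = 33554572 —(−1)→ 33554571
33554571 —HB8→ 2·8^8 + 2·8^2 + 8 + 3 —bump→ 2·9^9 + 2·9^2 + 9 + 3 = 774841152 —(−1)→ 774841151
774841151 —HB9→ 2·9^9 + 2·9^2 + 9 + 2 —bump→ 2·10^10 + 2·10^2 + 10 + 2 = 20000000212 —(−1)→ 20000000211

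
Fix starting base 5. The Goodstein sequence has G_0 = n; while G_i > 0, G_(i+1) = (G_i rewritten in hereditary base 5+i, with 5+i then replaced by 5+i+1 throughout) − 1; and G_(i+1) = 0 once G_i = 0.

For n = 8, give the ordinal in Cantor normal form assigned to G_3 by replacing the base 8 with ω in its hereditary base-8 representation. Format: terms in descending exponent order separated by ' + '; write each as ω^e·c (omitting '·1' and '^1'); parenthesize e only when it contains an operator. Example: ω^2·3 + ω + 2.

i=0: 8 = 5 + 3 (b=5); 5→6: 6 + 3 = 9; 9−1 = 8
i=1: 8 = 6 + 2 (b=6); 6→7: 7 + 2 = 9; 9−1 = 8
i=2: 8 = 7 + 1 (b=7); 7→8: 8 + 1 = 9; 9−1 = 8
i=3: 8 = 8 (b=8); 8→9: 9 = 9; 9−1 = 8

ω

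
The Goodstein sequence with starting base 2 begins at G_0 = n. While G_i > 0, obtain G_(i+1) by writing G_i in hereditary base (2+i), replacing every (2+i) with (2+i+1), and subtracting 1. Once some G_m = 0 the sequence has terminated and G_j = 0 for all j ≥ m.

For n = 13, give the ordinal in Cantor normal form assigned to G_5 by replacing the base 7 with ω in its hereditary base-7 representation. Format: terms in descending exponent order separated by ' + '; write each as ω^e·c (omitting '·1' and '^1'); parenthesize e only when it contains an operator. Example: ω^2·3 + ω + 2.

G_0=13  [base 2] 2^(2 + 1) + 2^2 + 1  →[2↦3]→  3^(3 + 1) + 3^3 + 1 = 109  −1 ⇒ G_1=108
G_1=108  [base 3] 3^(3 + 1) + 3^3  →[3↦4]→  4^(4 + 1) + 4^4 = 1280  −1 ⇒ G_2=1279
G_2=1279  [base 4] 4^(4 + 1) + 3·4^3 + 3·4^2 + 3·4 + 3  →[4↦5]→  5^(5 + 1) + 3·5^3 + 3·5^2 + 3·5 + 3 = 16093  −1 ⇒ G_3=16092
G_3=16092  [base 5] 5^(5 + 1) + 3·5^3 + 3·5^2 + 3·5 + 2  →[5↦6]→  6^(6 + 1) + 3·6^3 + 3·6^2 + 3·6 + 2 = 280712  −1 ⇒ G_4=280711
G_4=280711  [base 6] 6^(6 + 1) + 3·6^3 + 3·6^2 + 3·6 + 1  →[6↦7]→  7^(7 + 1) + 3·7^3 + 3·7^2 + 3·7 + 1 = 5765999  −1 ⇒ G_5=5765998
G_5=5765998  [base 7] 7^(7 + 1) + 3·7^3 + 3·7^2 + 3·7  →[7↦8]→  8^(8 + 1) + 3·8^3 + 3·8^2 + 3·8 = 134219480  −1 ⇒ G_6=134219479

ω^(ω + 1) + ω^3·3 + ω^2·3 + ω·3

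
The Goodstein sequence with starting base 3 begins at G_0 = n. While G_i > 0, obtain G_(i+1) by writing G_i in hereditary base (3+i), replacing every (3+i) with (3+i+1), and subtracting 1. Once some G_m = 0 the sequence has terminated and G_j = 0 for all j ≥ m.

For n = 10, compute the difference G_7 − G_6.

3

G_0=10  [base 3] 3^2 + 1  →[3↦4]→  4^2 + 1 = 17  −1 ⇒ G_1=16
G_1=16  [base 4] 4^2  →[4↦5]→  5^2 = 25  −1 ⇒ G_2=24
G_2=24  [base 5] 4·5 + 4  →[5↦6]→  4·6 + 4 = 28  −1 ⇒ G_3=27
G_3=27  [base 6] 4·6 + 3  →[6↦7]→  4·7 + 3 = 31  −1 ⇒ G_4=30
G_4=30  [base 7] 4·7 + 2  →[7↦8]→  4·8 + 2 = 34  −1 ⇒ G_5=33
G_5=33  [base 8] 4·8 + 1  →[8↦9]→  4·9 + 1 = 37  −1 ⇒ G_6=36
G_6=36  [base 9] 4·9  →[9↦10]→  4·10 = 40  −1 ⇒ G_7=39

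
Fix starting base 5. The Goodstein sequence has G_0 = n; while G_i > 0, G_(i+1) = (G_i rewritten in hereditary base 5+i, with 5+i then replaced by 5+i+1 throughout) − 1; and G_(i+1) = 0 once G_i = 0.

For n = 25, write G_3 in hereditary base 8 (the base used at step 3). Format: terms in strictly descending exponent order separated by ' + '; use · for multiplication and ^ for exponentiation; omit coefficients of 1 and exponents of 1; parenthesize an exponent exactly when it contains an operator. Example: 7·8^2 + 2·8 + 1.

i=0: 25 = 5^2 (b=5); 5→6: 6^2 = 36; 36−1 = 35
i=1: 35 = 5·6 + 5 (b=6); 6→7: 5·7 + 5 = 40; 40−1 = 39
i=2: 39 = 5·7 + 4 (b=7); 7→8: 5·8 + 4 = 44; 44−1 = 43
i=3: 43 = 5·8 + 3 (b=8); 8→9: 5·9 + 3 = 48; 48−1 = 47

5·8 + 3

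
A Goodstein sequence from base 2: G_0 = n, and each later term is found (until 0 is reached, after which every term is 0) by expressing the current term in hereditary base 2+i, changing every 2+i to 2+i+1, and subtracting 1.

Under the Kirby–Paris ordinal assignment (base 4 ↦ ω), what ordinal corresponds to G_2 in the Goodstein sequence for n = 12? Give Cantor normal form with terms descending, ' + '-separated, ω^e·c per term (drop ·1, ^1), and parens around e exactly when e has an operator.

base 2: 12 = 2^(2 + 1) + 2^2; at 3: 3^(3 + 1) + 3^3 = 108; next = 107
base 3: 107 = 3^(3 + 1) + 2·3^2 + 2·3 + 2; at 4: 4^(4 + 1) + 2·4^2 + 2·4 + 2 = 1066; next = 1065
base 4: 1065 = 4^(4 + 1) + 2·4^2 + 2·4 + 1; at 5: 5^(5 + 1) + 2·5^2 + 2·5 + 1 = 15686; next = 15685

ω^(ω + 1) + ω^2·2 + ω·2 + 1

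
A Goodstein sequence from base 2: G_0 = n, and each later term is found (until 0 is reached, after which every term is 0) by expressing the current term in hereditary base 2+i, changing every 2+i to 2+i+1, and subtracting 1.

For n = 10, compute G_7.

G_0=10  [base 2] 2^(2 + 1) + 2  →[2↦3]→  3^(3 + 1) + 3 = 84  −1 ⇒ G_1=83
G_1=83  [base 3] 3^(3 + 1) + 2  →[3↦4]→  4^(4 + 1) + 2 = 1026  −1 ⇒ G_2=1025
G_2=1025  [base 4] 4^(4 + 1) + 1  →[4↦5]→  5^(5 + 1) + 1 = 15626  −1 ⇒ G_3=15625
G_3=15625  [base 5] 5^(5 + 1)  →[5↦6]→  6^(6 + 1) = 279936  −1 ⇒ G_4=279935
G_4=279935  [base 6] 5·6^6 + 5·6^5 + 5·6^4 + 5·6^3 + 5·6^2 + 5·6 + 5  →[6↦7]→  5·7^7 + 5·7^5 + 5·7^4 + 5·7^3 + 5·7^2 + 5·7 + 5 = 4215755  −1 ⇒ G_5=4215754
G_5=4215754  [base 7] 5·7^7 + 5·7^5 + 5·7^4 + 5·7^3 + 5·7^2 + 5·7 + 4  →[7↦8]→  5·8^8 + 5·8^5 + 5·8^4 + 5·8^3 + 5·8^2 + 5·8 + 4 = 84073324  −1 ⇒ G_6=84073323
G_6=84073323  [base 8] 5·8^8 + 5·8^5 + 5·8^4 + 5·8^3 + 5·8^2 + 5·8 + 3  →[8↦9]→  5·9^9 + 5·9^5 + 5·9^4 + 5·9^3 + 5·9^2 + 5·9 + 3 = 1937434593  −1 ⇒ G_7=1937434592
G_7=1937434592  [base 9] 5·9^9 + 5·9^5 + 5·9^4 + 5·9^3 + 5·9^2 + 5·9 + 2  →[9↦10]→  5·10^10 + 5·10^5 + 5·10^4 + 5·10^3 + 5·10^2 + 5·10 + 2 = 50000555552  −1 ⇒ G_8=50000555551

1937434592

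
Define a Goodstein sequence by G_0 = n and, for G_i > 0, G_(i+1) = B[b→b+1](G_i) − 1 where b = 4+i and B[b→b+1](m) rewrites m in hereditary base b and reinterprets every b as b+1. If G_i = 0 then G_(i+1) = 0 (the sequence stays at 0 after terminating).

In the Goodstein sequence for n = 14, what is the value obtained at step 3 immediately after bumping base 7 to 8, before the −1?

22

G_0 = 14. HB_4(14) = 3·4 + 2. Bump = 17. G_1 = 16.
G_1 = 16. HB_5(16) = 3·5 + 1. Bump = 19. G_2 = 18.
G_2 = 18. HB_6(18) = 3·6. Bump = 21. G_3 = 20.
G_3 = 20. HB_7(20) = 2·7 + 6. Bump = 22. G_4 = 21.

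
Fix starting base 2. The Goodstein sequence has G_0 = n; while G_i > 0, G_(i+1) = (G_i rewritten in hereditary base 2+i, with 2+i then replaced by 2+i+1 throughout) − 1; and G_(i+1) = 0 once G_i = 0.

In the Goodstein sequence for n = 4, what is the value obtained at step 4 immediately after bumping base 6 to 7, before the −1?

[0] 4 ≡ 2^2 (base 2). Lift 3: 27. −1: 26.
[1] 26 ≡ 2·3^2 + 2·3 + 2 (base 3). Lift 4: 42. −1: 41.
[2] 41 ≡ 2·4^2 + 2·4 + 1 (base 4). Lift 5: 61. −1: 60.
[3] 60 ≡ 2·5^2 + 2·5 (base 5). Lift 6: 84. −1: 83.

110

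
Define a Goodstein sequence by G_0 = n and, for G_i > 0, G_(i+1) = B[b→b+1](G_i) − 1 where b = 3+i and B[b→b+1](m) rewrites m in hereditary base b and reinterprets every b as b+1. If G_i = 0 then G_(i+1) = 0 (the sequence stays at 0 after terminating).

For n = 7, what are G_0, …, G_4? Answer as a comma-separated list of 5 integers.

(0) 7|_3 = 2·3 + 1 ↦ 2·4 + 1|_4 = 9 ⇒ 8
(1) 8|_4 = 2·4 ↦ 2·5|_5 = 10 ⇒ 9
(2) 9|_5 = 5 + 4 ↦ 6 + 4|_6 = 10 ⇒ 9
(3) 9|_6 = 6 + 3 ↦ 7 + 3|_7 = 10 ⇒ 9

7, 8, 9, 9, 9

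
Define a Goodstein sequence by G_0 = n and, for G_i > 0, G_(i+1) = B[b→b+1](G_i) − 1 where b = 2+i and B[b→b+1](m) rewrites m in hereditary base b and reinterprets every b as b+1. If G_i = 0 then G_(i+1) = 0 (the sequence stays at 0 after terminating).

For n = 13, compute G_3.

G_0 = 13. HB_2(13) = 2^(2 + 1) + 2^2 + 1. Bump = 109. G_1 = 108.
G_1 = 108. HB_3(108) = 3^(3 + 1) + 3^3. Bump = 1280. G_2 = 1279.
G_2 = 1279. HB_4(1279) = 4^(4 + 1) + 3·4^3 + 3·4^2 + 3·4 + 3. Bump = 16093. G_3 = 16092.

16092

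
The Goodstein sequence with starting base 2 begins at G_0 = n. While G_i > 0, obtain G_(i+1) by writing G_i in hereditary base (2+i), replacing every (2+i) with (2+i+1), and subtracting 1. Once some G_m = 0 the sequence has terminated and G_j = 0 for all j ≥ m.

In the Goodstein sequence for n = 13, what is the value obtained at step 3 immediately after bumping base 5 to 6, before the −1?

[0] 13 ≡ 2^(2 + 1) + 2^2 + 1 (base 2). Lift 3: 109. −1: 108.
[1] 108 ≡ 3^(3 + 1) + 3^3 (base 3). Lift 4: 1280. −1: 1279.
[2] 1279 ≡ 4^(4 + 1) + 3·4^3 + 3·4^2 + 3·4 + 3 (base 4). Lift 5: 16093. −1: 16092.
[3] 16092 ≡ 5^(5 + 1) + 3·5^3 + 3·5^2 + 3·5 + 2 (base 5). Lift 6: 280712. −1: 280711.

280712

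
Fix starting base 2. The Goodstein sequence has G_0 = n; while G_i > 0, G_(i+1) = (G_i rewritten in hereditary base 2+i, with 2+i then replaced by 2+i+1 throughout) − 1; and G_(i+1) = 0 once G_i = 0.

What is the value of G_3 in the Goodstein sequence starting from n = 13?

16092

[0] 13 ≡ 2^(2 + 1) + 2^2 + 1 (base 2). Lift 3: 109. −1: 108.
[1] 108 ≡ 3^(3 + 1) + 3^3 (base 3). Lift 4: 1280. −1: 1279.
[2] 1279 ≡ 4^(4 + 1) + 3·4^3 + 3·4^2 + 3·4 + 3 (base 4). Lift 5: 16093. −1: 16092.
[3] 16092 ≡ 5^(5 + 1) + 3·5^3 + 3·5^2 + 3·5 + 2 (base 5). Lift 6: 280712. −1: 280711.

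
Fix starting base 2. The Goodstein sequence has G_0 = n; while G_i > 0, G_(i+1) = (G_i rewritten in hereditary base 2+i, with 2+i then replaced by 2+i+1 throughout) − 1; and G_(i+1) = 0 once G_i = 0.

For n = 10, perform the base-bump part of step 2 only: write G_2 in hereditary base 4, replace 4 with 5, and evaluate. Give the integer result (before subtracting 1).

15626

step 0: 10 = 2^(2 + 1) + 2; sub 3 for 2: 3^(3 + 1) + 3; = 84; G_1 = 84−1 = 83
step 1: 83 = 3^(3 + 1) + 2; sub 4 for 3: 4^(4 + 1) + 2; = 1026; G_2 = 1026−1 = 1025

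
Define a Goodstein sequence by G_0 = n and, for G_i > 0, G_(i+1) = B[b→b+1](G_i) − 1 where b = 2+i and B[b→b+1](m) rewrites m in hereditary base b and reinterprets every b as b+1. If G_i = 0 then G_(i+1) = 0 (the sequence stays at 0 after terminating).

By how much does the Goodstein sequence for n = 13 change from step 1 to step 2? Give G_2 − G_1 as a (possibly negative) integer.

1171

13 —HB2→ 2^(2 + 1) + 2^2 + 1 —bump→ 3^(3 + 1) + 3^3 + 1 = 109 —(−1)→ 108
108 —HB3→ 3^(3 + 1) + 3^3 —bump→ 4^(4 + 1) + 4^4 = 1280 —(−1)→ 1279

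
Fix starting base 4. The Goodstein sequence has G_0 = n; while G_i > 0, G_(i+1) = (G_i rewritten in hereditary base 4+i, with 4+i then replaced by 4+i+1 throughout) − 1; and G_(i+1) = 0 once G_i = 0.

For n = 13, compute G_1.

step 0: 13 = 3·4 + 1; sub 5 for 4: 3·5 + 1; = 16; G_1 = 16−1 = 15
step 1: 15 = 3·5; sub 6 for 5: 3·6; = 18; G_2 = 18−1 = 17

15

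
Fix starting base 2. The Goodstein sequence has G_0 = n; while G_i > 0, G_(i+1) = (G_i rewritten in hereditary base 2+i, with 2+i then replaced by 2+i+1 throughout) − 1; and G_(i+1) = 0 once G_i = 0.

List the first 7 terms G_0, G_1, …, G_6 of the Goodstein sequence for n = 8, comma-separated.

base 2: 8 = 2^(2 + 1); at 3: 3^(3 + 1) = 81; next = 80
base 3: 80 = 2·3^3 + 2·3^2 + 2·3 + 2; at 4: 2·4^4 + 2·4^2 + 2·4 + 2 = 554; next = 553
base 4: 553 = 2·4^4 + 2·4^2 + 2·4 + 1; at 5: 2·5^5 + 2·5^2 + 2·5 + 1 = 6311; next = 6310
base 5: 6310 = 2·5^5 + 2·5^2 + 2·5; at 6: 2·6^6 + 2·6^2 + 2·6 = 93396; next = 93395
base 6: 93395 = 2·6^6 + 2·6^2 + 6 + 5; at 7: 2·7^7 + 2·7^2 + 7 + 5 = 1647196; next = 1647195
base 7: 1647195 = 2·7^7 + 2·7^2 + 7 + 4; at 8: 2·8^8 + 2·8^2 + 8 + 4 = 33554572; next = 33554571

8, 80, 553, 6310, 93395, 1647195, 33554571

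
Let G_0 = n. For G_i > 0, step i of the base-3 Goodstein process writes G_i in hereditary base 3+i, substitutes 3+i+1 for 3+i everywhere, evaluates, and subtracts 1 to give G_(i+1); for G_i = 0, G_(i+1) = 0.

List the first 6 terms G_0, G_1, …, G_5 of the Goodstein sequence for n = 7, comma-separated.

7, 8, 9, 9, 9, 9

i=0: 7 = 2·3 + 1 (b=3); 3→4: 2·4 + 1 = 9; 9−1 = 8
i=1: 8 = 2·4 (b=4); 4→5: 2·5 = 10; 10−1 = 9
i=2: 9 = 5 + 4 (b=5); 5→6: 6 + 4 = 10; 10−1 = 9
i=3: 9 = 6 + 3 (b=6); 6→7: 7 + 3 = 10; 10−1 = 9
i=4: 9 = 7 + 2 (b=7); 7→8: 8 + 2 = 10; 10−1 = 9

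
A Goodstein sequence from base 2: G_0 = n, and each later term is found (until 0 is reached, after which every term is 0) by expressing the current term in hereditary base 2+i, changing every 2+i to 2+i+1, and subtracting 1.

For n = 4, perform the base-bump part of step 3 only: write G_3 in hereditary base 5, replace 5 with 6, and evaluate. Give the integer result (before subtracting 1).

step 0: 4 = 2^2; sub 3 for 2: 3^3; = 27; G_1 = 27−1 = 26
step 1: 26 = 2·3^2 + 2·3 + 2; sub 4 for 3: 2·4^2 + 2·4 + 2; = 42; G_2 = 42−1 = 41
step 2: 41 = 2·4^2 + 2·4 + 1; sub 5 for 4: 2·5^2 + 2·5 + 1; = 61; G_3 = 61−1 = 60
step 3: 60 = 2·5^2 + 2·5; sub 6 for 5: 2·6^2 + 2·6; = 84; G_4 = 84−1 = 83

84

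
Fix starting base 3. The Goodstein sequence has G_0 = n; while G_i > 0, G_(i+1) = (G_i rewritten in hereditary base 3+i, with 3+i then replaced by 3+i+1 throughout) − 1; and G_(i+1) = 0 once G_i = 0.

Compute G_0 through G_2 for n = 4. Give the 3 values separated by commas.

(0) 4|_3 = 3 + 1 ↦ 4 + 1|_4 = 5 ⇒ 4
(1) 4|_4 = 4 ↦ 5|_5 = 5 ⇒ 4

4, 4, 4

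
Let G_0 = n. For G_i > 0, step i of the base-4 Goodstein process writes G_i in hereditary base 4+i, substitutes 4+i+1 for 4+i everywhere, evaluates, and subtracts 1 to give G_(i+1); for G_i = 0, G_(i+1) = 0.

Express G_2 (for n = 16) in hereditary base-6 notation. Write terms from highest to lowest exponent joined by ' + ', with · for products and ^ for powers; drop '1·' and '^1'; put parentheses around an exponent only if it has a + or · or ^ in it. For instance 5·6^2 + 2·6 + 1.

(0) 16|_4 = 4^2 ↦ 5^2|_5 = 25 ⇒ 24
(1) 24|_5 = 4·5 + 4 ↦ 4·6 + 4|_6 = 28 ⇒ 27
(2) 27|_6 = 4·6 + 3 ↦ 4·7 + 3|_7 = 31 ⇒ 30

4·6 + 3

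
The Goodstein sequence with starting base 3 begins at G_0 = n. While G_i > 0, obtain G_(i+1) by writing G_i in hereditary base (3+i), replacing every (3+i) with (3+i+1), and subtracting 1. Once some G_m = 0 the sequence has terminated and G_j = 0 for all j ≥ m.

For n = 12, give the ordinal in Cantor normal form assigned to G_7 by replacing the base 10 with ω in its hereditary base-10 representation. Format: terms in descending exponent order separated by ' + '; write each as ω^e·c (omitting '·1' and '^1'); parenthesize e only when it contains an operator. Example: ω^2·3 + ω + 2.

ω·7 + 5

[0] 12 ≡ 3^2 + 3 (base 3). Lift 4: 20. −1: 19.
[1] 19 ≡ 4^2 + 3 (base 4). Lift 5: 28. −1: 27.
[2] 27 ≡ 5^2 + 2 (base 5). Lift 6: 38. −1: 37.
[3] 37 ≡ 6^2 + 1 (base 6). Lift 7: 50. −1: 49.
[4] 49 ≡ 7^2 (base 7). Lift 8: 64. −1: 63.
[5] 63 ≡ 7·8 + 7 (base 8). Lift 9: 70. −1: 69.
[6] 69 ≡ 7·9 + 6 (base 9). Lift 10: 76. −1: 75.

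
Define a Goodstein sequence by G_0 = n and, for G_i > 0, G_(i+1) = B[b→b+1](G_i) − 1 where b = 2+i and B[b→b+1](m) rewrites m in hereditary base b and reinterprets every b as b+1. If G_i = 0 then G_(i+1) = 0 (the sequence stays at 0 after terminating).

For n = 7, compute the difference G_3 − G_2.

2868

G_0 = 7. HB_2(7) = 2^2 + 2 + 1. Bump = 31. G_1 = 30.
G_1 = 30. HB_3(30) = 3^3 + 3. Bump = 260. G_2 = 259.
G_2 = 259. HB_4(259) = 4^4 + 3. Bump = 3128. G_3 = 3127.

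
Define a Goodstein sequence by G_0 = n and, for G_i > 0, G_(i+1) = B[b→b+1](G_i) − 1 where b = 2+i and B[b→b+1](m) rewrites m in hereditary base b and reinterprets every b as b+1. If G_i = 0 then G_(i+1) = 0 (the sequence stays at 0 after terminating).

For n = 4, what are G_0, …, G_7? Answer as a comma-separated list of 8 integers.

[0] 4 ≡ 2^2 (base 2). Lift 3: 27. −1: 26.
[1] 26 ≡ 2·3^2 + 2·3 + 2 (base 3). Lift 4: 42. −1: 41.
[2] 41 ≡ 2·4^2 + 2·4 + 1 (base 4). Lift 5: 61. −1: 60.
[3] 60 ≡ 2·5^2 + 2·5 (base 5). Lift 6: 84. −1: 83.
[4] 83 ≡ 2·6^2 + 6 + 5 (base 6). Lift 7: 110. −1: 109.
[5] 109 ≡ 2·7^2 + 7 + 4 (base 7). Lift 8: 140. −1: 139.
[6] 139 ≡ 2·8^2 + 8 + 3 (base 8). Lift 9: 174. −1: 173.

4, 26, 41, 60, 83, 109, 139, 173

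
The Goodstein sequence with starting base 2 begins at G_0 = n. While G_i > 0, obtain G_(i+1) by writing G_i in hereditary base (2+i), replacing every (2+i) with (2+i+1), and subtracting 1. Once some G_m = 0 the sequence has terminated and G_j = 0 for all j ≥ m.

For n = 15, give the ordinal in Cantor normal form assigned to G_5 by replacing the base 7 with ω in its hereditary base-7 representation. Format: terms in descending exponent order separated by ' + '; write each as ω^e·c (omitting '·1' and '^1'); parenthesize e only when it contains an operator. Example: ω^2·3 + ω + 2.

15 —HB2→ 2^(2 + 1) + 2^2 + 2 + 1 —bump→ 3^(3 + 1) + 3^3 + 3 + 1 = 112 —(−1)→ 111
111 —HB3→ 3^(3 + 1) + 3^3 + 3 —bump→ 4^(4 + 1) + 4^4 + 4 = 1284 —(−1)→ 1283
1283 —HB4→ 4^(4 + 1) + 4^4 + 3 —bump→ 5^(5 + 1) + 5^5 + 3 = 18753 —(−1)→ 18752
18752 —HB5→ 5^(5 + 1) + 5^5 + 2 —bump→ 6^(6 + 1) + 6^6 + 2 = 326594 —(−1)→ 326593
326593 —HB6→ 6^(6 + 1) + 6^6 + 1 —bump→ 7^(7 + 1) + 7^7 + 1 = 6588345 —(−1)→ 6588344

ω^(ω + 1) + ω^ω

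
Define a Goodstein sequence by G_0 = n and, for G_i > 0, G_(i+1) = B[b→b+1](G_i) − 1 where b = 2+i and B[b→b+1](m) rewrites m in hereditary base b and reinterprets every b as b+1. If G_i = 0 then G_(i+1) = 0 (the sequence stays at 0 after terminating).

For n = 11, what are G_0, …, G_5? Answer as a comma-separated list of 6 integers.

11, 84, 1027, 15627, 279937, 5764801

(0) 11|_2 = 2^(2 + 1) + 2 + 1 ↦ 3^(3 + 1) + 3 + 1|_3 = 85 ⇒ 84
(1) 84|_3 = 3^(3 + 1) + 3 ↦ 4^(4 + 1) + 4|_4 = 1028 ⇒ 1027
(2) 1027|_4 = 4^(4 + 1) + 3 ↦ 5^(5 + 1) + 3|_5 = 15628 ⇒ 15627
(3) 15627|_5 = 5^(5 + 1) + 2 ↦ 6^(6 + 1) + 2|_6 = 279938 ⇒ 279937
(4) 279937|_6 = 6^(6 + 1) + 1 ↦ 7^(7 + 1) + 1|_7 = 5764802 ⇒ 5764801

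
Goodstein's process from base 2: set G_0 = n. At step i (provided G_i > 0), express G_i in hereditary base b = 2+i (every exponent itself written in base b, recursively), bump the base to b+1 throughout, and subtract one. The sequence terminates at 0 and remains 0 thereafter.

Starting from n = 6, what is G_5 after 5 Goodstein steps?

G_0=6  [base 2] 2^2 + 2  →[2↦3]→  3^3 + 3 = 30  −1 ⇒ G_1=29
G_1=29  [base 3] 3^3 + 2  →[3↦4]→  4^4 + 2 = 258  −1 ⇒ G_2=257
G_2=257  [base 4] 4^4 + 1  →[4↦5]→  5^5 + 1 = 3126  −1 ⇒ G_3=3125
G_3=3125  [base 5] 5^5  →[5↦6]→  6^6 = 46656  −1 ⇒ G_4=46655
G_4=46655  [base 6] 5·6^5 + 5·6^4 + 5·6^3 + 5·6^2 + 5·6 + 5  →[6↦7]→  5·7^5 + 5·7^4 + 5·7^3 + 5·7^2 + 5·7 + 5 = 98040  −1 ⇒ G_5=98039
G_5=98039  [base 7] 5·7^5 + 5·7^4 + 5·7^3 + 5·7^2 + 5·7 + 4  →[7↦8]→  5·8^5 + 5·8^4 + 5·8^3 + 5·8^2 + 5·8 + 4 = 187244  −1 ⇒ G_6=187243

98039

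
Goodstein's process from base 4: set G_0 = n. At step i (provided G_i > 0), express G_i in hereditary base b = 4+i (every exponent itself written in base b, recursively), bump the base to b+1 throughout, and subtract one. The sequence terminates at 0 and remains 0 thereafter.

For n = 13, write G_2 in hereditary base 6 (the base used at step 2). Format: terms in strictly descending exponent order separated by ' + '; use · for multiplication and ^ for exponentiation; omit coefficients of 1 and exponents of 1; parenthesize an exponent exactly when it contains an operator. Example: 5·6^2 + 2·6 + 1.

2·6 + 5

[0] 13 ≡ 3·4 + 1 (base 4). Lift 5: 16. −1: 15.
[1] 15 ≡ 3·5 (base 5). Lift 6: 18. −1: 17.
[2] 17 ≡ 2·6 + 5 (base 6). Lift 7: 19. −1: 18.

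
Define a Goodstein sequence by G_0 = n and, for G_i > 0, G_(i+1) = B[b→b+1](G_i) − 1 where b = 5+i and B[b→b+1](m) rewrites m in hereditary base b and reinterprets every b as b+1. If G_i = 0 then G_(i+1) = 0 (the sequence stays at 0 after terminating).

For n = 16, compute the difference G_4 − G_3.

1

base 5: 16 = 3·5 + 1; at 6: 3·6 + 1 = 19; next = 18
base 6: 18 = 3·6; at 7: 3·7 = 21; next = 20
base 7: 20 = 2·7 + 6; at 8: 2·8 + 6 = 22; next = 21
base 8: 21 = 2·8 + 5; at 9: 2·9 + 5 = 23; next = 22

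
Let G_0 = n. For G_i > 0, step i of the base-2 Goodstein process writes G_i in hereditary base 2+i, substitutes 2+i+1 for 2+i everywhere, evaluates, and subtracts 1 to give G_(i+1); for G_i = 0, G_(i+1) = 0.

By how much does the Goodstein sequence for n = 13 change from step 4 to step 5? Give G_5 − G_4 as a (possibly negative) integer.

(0) 13|_2 = 2^(2 + 1) + 2^2 + 1 ↦ 3^(3 + 1) + 3^3 + 1|_3 = 109 ⇒ 108
(1) 108|_3 = 3^(3 + 1) + 3^3 ↦ 4^(4 + 1) + 4^4|_4 = 1280 ⇒ 1279
(2) 1279|_4 = 4^(4 + 1) + 3·4^3 + 3·4^2 + 3·4 + 3 ↦ 5^(5 + 1) + 3·5^3 + 3·5^2 + 3·5 + 3|_5 = 16093 ⇒ 16092
(3) 16092|_5 = 5^(5 + 1) + 3·5^3 + 3·5^2 + 3·5 + 2 ↦ 6^(6 + 1) + 3·6^3 + 3·6^2 + 3·6 + 2|_6 = 280712 ⇒ 280711
(4) 280711|_6 = 6^(6 + 1) + 3·6^3 + 3·6^2 + 3·6 + 1 ↦ 7^(7 + 1) + 3·7^3 + 3·7^2 + 3·7 + 1|_7 = 5765999 ⇒ 5765998

5485287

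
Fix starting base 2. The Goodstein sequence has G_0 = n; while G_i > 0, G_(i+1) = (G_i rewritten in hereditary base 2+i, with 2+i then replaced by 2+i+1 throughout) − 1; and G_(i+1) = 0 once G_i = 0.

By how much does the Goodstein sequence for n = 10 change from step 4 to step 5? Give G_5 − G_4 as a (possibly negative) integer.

[0] 10 ≡ 2^(2 + 1) + 2 (base 2). Lift 3: 84. −1: 83.
[1] 83 ≡ 3^(3 + 1) + 2 (base 3). Lift 4: 1026. −1: 1025.
[2] 1025 ≡ 4^(4 + 1) + 1 (base 4). Lift 5: 15626. −1: 15625.
[3] 15625 ≡ 5^(5 + 1) (base 5). Lift 6: 279936. −1: 279935.
[4] 279935 ≡ 5·6^6 + 5·6^5 + 5·6^4 + 5·6^3 + 5·6^2 + 5·6 + 5 (base 6). Lift 7: 4215755. −1: 4215754.

3935819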